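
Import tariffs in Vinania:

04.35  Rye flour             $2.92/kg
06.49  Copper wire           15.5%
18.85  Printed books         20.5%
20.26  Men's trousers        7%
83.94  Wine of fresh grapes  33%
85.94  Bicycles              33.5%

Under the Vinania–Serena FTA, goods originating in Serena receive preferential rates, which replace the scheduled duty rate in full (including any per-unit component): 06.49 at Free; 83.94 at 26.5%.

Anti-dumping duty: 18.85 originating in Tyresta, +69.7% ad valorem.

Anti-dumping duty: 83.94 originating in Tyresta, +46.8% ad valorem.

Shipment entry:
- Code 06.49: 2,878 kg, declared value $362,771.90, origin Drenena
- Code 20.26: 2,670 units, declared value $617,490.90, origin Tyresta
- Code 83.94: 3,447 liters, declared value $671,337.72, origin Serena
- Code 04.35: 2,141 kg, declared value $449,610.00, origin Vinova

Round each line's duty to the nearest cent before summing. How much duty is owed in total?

Line 1 (06.49, Drenena, 2,878 kg, $362,771.90):
Base rate for 06.49 is 15.5%.
06.49 has an FTA preferential rate, but origin Drenena is not Serena; base rate stands.
Duty = $362,771.90 × 15.5% = $56,229.64.
Line 2 (20.26, Tyresta, 2,670 units, $617,490.90):
Base rate for 20.26 is 7%.
Duty = $617,490.90 × 7% = $43,224.36.
Line 3 (83.94, Serena, 3,447 liters, $671,337.72):
Base rate for 83.94 is 33%.
Origin Serena qualifies under the Vinania–Serena agreement and 83.94 is covered: preferential rate 26.5% applies instead.
The additional-duty order on 83.94 targets Tyresta, not Serena; it does not apply.
Duty = $671,337.72 × 26.5% = $177,904.50.
Line 4 (04.35, Vinova, 2,141 kg, $449,610.00):
Base rate for 04.35 is $2.92/kg.
Duty = 2,141 × $2.92 = $6,251.72.
Total = $56,229.64 + $43,224.36 + $177,904.50 + $6,251.72 = $283,610.22.

$283,610.22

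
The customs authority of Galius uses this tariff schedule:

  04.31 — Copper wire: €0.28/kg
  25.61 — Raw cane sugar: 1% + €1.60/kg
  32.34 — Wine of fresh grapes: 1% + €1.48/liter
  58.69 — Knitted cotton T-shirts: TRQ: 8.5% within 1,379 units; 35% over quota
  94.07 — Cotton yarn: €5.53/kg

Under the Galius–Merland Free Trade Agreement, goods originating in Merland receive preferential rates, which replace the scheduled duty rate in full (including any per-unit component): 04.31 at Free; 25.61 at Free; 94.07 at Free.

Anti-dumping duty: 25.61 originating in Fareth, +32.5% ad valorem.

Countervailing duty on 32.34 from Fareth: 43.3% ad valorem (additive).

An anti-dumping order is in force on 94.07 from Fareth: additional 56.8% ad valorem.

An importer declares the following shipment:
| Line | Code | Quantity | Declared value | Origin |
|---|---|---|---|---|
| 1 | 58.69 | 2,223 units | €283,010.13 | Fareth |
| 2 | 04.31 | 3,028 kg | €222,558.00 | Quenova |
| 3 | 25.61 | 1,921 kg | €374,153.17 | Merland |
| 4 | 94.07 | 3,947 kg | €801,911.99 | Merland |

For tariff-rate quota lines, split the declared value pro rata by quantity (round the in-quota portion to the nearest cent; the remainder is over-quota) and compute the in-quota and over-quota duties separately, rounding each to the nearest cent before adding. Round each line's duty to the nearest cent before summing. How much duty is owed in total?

€53,377.85

Line 1 (58.69, Fareth, 2,223 units, €283,010.13):
Code 58.69 is under a tariff-rate quota (threshold 1,379 units). In-quota: 1,379 units at 8.5%; over-quota: 844 units at 35%.
Pro-rata value split: in-quota = €283,010.13 × 1,379/2,223 = €175,560.49; over-quota = €283,010.13 − €175,560.49 = €107,449.64.
In-quota duty = €175,560.49 × 8.5% = €14,922.64. Over-quota duty = €107,449.64 × 35% = €37,607.37.
Line duty = €14,922.64 + €37,607.37 = €52,530.01.
Line 2 (04.31, Quenova, 3,028 kg, €222,558.00):
Base rate for 04.31 is €0.28/kg.
04.31 has an FTA preferential rate, but origin Quenova is not Merland; base rate stands.
Duty = 3,028 × €0.28 = €847.84.
Line 3 (25.61, Merland, 1,921 kg, €374,153.17):
Base rate for 25.61 is 1% + €1.60/kg.
Origin Merland qualifies under the Galius–Merland agreement and 25.61 is covered: preferential rate Free applies instead.
The additional-duty order on 25.61 targets Fareth, not Merland; it does not apply.
Duty = €374,153.17 × 0% = €0.00.
Line 4 (94.07, Merland, 3,947 kg, €801,911.99):
Base rate for 94.07 is €5.53/kg.
Origin Merland qualifies under the Galius–Merland agreement and 94.07 is covered: preferential rate Free applies instead.
The additional-duty order on 94.07 targets Fareth, not Merland; it does not apply.
Duty = €801,911.99 × 0% = €0.00.
Total = €52,530.01 + €847.84 + €0.00 + €0.00 = €53,377.85.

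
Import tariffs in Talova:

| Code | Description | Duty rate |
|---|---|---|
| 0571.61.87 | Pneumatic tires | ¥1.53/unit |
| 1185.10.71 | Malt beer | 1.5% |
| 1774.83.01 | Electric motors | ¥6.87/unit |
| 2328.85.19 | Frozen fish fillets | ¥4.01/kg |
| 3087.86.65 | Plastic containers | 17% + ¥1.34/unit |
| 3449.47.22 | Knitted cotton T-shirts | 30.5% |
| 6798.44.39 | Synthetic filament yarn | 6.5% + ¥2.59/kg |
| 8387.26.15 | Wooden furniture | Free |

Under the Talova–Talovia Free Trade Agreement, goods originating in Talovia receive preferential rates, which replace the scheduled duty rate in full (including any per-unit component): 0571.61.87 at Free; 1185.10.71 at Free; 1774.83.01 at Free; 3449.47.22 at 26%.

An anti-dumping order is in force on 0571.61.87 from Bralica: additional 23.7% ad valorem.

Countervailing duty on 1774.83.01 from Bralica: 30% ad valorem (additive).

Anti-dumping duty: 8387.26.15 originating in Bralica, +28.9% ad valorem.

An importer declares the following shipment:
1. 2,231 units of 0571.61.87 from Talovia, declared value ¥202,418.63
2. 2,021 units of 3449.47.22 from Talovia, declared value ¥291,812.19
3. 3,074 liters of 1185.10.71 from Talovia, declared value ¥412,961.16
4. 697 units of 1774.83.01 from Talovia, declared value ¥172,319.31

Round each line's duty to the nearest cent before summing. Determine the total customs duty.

¥75,871.17

Line 1 (0571.61.87, Talovia, 2,231 units, ¥202,418.63):
Base rate for 0571.61.87 is ¥1.53/unit.
Origin Talovia qualifies under the Talova–Talovia agreement and 0571.61.87 is covered: preferential rate Free applies instead.
The additional-duty order on 0571.61.87 targets Bralica, not Talovia; it does not apply.
Duty = ¥202,418.63 × 0% = ¥0.00.
Line 2 (3449.47.22, Talovia, 2,021 units, ¥291,812.19):
Base rate for 3449.47.22 is 30.5%.
Origin Talovia qualifies under the Talova–Talovia agreement and 3449.47.22 is covered: preferential rate 26% applies instead.
Duty = ¥291,812.19 × 26% = ¥75,871.17.
Line 3 (1185.10.71, Talovia, 3,074 liters, ¥412,961.16):
Base rate for 1185.10.71 is 1.5%.
Origin Talovia qualifies under the Talova–Talovia agreement and 1185.10.71 is covered: preferential rate Free applies instead.
Duty = ¥412,961.16 × 0% = ¥0.00.
Line 4 (1774.83.01, Talovia, 697 units, ¥172,319.31):
Base rate for 1774.83.01 is ¥6.87/unit.
Origin Talovia qualifies under the Talova–Talovia agreement and 1774.83.01 is covered: preferential rate Free applies instead.
The additional-duty order on 1774.83.01 targets Bralica, not Talovia; it does not apply.
Duty = ¥172,319.31 × 0% = ¥0.00.
Total = ¥0.00 + ¥75,871.17 + ¥0.00 + ¥0.00 = ¥75,871.17.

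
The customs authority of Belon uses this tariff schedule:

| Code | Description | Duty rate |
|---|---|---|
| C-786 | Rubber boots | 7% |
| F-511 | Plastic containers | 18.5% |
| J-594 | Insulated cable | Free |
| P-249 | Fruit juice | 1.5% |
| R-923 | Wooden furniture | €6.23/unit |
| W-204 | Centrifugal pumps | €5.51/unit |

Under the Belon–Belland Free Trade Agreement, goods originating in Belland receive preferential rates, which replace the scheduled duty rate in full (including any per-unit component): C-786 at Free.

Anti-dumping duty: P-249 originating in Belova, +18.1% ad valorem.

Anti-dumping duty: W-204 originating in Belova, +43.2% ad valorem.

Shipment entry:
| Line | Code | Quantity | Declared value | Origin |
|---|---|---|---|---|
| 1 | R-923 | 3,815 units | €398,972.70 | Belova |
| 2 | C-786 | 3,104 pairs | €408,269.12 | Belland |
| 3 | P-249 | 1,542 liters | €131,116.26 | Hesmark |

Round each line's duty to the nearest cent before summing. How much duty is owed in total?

€25,734.19

Line 1 (R-923, Belova, 3,815 units, €398,972.70):
Base rate for R-923 is €6.23/unit.
Duty = 3,815 × €6.23 = €23,767.45.
Line 2 (C-786, Belland, 3,104 pairs, €408,269.12):
Base rate for C-786 is 7%.
Origin Belland qualifies under the Belon–Belland agreement and C-786 is covered: preferential rate Free applies instead.
Duty = €408,269.12 × 0% = €0.00.
Line 3 (P-249, Hesmark, 1,542 liters, €131,116.26):
Base rate for P-249 is 1.5%.
The additional-duty order on P-249 targets Belova, not Hesmark; it does not apply.
Duty = €131,116.26 × 1.5% = €1,966.74.
Total = €23,767.45 + €0.00 + €1,966.74 = €25,734.19.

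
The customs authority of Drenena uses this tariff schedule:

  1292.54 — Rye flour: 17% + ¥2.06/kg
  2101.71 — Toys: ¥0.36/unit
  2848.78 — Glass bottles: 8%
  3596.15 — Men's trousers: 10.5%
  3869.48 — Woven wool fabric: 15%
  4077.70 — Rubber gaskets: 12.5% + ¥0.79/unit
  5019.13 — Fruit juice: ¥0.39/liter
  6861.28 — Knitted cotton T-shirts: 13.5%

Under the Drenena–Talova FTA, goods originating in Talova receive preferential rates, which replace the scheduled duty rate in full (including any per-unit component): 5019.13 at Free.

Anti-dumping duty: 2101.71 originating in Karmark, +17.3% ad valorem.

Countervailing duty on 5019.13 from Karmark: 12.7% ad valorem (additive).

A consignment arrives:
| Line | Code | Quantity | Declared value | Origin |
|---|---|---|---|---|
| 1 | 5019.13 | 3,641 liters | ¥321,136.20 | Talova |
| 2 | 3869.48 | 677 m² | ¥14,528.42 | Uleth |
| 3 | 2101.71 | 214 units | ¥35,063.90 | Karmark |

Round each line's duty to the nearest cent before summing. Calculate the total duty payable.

¥8,322.35

Line 1 (5019.13, Talova, 3,641 liters, ¥321,136.20):
Base rate for 5019.13 is ¥0.39/liter.
Origin Talova qualifies under the Drenena–Talova agreement and 5019.13 is covered: preferential rate Free applies instead.
The additional-duty order on 5019.13 targets Karmark, not Talova; it does not apply.
Duty = ¥321,136.20 × 0% = ¥0.00.
Line 2 (3869.48, Uleth, 677 m², ¥14,528.42):
Base rate for 3869.48 is 15%.
Duty = ¥14,528.42 × 15% = ¥2,179.26.
Line 3 (2101.71, Karmark, 214 units, ¥35,063.90):
Base rate for 2101.71 is ¥0.36/unit.
Additional duty on 2101.71 from Karmark: +17.3% ad valorem. Applied ad valorem rate = 17.3%.
Duty = ¥35,063.90 × 17.3% + 214 × ¥0.36 = ¥6,143.09.
Total = ¥0.00 + ¥2,179.26 + ¥6,143.09 = ¥8,322.35.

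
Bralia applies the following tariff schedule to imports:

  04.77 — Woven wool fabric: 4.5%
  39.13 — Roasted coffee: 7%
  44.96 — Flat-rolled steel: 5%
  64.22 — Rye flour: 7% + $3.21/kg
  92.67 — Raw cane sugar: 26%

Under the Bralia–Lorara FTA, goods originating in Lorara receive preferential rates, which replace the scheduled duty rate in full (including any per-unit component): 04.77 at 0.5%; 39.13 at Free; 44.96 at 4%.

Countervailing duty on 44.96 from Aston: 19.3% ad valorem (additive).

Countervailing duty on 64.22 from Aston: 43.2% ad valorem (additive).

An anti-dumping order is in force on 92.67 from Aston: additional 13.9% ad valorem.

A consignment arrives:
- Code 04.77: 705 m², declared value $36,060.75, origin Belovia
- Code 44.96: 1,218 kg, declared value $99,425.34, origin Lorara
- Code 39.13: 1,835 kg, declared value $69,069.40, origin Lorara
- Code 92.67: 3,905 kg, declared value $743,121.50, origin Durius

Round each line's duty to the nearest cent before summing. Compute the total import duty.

Line 1 (04.77, Belovia, 705 m², $36,060.75):
Base rate for 04.77 is 4.5%.
04.77 has an FTA preferential rate, but origin Belovia is not Lorara; base rate stands.
Duty = $36,060.75 × 4.5% = $1,622.73.
Line 2 (44.96, Lorara, 1,218 kg, $99,425.34):
Base rate for 44.96 is 5%.
Origin Lorara qualifies under the Bralia–Lorara agreement and 44.96 is covered: preferential rate 4% applies instead.
The additional-duty order on 44.96 targets Aston, not Lorara; it does not apply.
Duty = $99,425.34 × 4% = $3,977.01.
Line 3 (39.13, Lorara, 1,835 kg, $69,069.40):
Base rate for 39.13 is 7%.
Origin Lorara qualifies under the Bralia–Lorara agreement and 39.13 is covered: preferential rate Free applies instead.
Duty = $69,069.40 × 0% = $0.00.
Line 4 (92.67, Durius, 3,905 kg, $743,121.50):
Base rate for 92.67 is 26%.
The additional-duty order on 92.67 targets Aston, not Durius; it does not apply.
Duty = $743,121.50 × 26% = $193,211.59.
Total = $1,622.73 + $3,977.01 + $0.00 + $193,211.59 = $198,811.33.

$198,811.33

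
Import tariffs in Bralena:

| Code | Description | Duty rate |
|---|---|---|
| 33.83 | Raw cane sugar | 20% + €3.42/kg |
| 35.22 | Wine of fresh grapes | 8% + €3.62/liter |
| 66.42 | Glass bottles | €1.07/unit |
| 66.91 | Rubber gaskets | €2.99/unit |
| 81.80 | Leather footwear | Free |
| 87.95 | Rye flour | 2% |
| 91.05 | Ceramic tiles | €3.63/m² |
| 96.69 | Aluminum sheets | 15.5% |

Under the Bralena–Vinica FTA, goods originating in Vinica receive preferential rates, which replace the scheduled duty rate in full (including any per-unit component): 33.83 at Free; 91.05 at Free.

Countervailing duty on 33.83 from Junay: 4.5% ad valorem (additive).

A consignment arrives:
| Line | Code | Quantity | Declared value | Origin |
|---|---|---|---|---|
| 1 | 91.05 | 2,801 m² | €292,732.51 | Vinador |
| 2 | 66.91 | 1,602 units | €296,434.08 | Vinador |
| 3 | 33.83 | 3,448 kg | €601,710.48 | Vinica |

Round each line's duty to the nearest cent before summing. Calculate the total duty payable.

Line 1 (91.05, Vinador, 2,801 m², €292,732.51):
Base rate for 91.05 is €3.63/m².
91.05 has an FTA preferential rate, but origin Vinador is not Vinica; base rate stands.
Duty = 2,801 × €3.63 = €10,167.63.
Line 2 (66.91, Vinador, 1,602 units, €296,434.08):
Base rate for 66.91 is €2.99/unit.
Duty = 1,602 × €2.99 = €4,789.98.
Line 3 (33.83, Vinica, 3,448 kg, €601,710.48):
Base rate for 33.83 is 20% + €3.42/kg.
Origin Vinica qualifies under the Bralena–Vinica agreement and 33.83 is covered: preferential rate Free applies instead.
The additional-duty order on 33.83 targets Junay, not Vinica; it does not apply.
Duty = €601,710.48 × 0% = €0.00.
Total = €10,167.63 + €4,789.98 + €0.00 = €14,957.61.

€14,957.61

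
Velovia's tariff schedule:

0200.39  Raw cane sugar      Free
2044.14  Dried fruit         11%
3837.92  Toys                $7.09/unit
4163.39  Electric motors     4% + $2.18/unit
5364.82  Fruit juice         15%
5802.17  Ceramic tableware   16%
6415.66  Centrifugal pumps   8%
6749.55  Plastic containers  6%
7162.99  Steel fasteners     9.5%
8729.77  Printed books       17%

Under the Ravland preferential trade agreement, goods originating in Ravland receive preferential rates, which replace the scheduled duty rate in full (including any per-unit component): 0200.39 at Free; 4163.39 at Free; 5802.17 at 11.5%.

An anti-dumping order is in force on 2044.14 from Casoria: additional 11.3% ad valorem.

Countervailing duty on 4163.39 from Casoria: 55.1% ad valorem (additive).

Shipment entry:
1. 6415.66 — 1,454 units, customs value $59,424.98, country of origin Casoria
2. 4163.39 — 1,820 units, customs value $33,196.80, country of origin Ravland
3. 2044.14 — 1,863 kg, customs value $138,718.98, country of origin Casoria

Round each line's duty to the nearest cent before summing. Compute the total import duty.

$35,688.33

Line 1 (6415.66, Casoria, 1,454 units, $59,424.98):
Base rate for 6415.66 is 8%.
Duty = $59,424.98 × 8% = $4,754.00.
Line 2 (4163.39, Ravland, 1,820 units, $33,196.80):
Base rate for 4163.39 is 4% + $2.18/unit.
Origin Ravland qualifies under the Velovia–Ravland agreement and 4163.39 is covered: preferential rate Free applies instead.
The additional-duty order on 4163.39 targets Casoria, not Ravland; it does not apply.
Duty = $33,196.80 × 0% = $0.00.
Line 3 (2044.14, Casoria, 1,863 kg, $138,718.98):
Base rate for 2044.14 is 11%.
Additional duty on 2044.14 from Casoria: +11.3%. Applied ad valorem rate: 11% + 11.3% = 22.3%.
Duty = $138,718.98 × 22.3% = $30,934.33.
Total = $4,754.00 + $0.00 + $30,934.33 = $35,688.33.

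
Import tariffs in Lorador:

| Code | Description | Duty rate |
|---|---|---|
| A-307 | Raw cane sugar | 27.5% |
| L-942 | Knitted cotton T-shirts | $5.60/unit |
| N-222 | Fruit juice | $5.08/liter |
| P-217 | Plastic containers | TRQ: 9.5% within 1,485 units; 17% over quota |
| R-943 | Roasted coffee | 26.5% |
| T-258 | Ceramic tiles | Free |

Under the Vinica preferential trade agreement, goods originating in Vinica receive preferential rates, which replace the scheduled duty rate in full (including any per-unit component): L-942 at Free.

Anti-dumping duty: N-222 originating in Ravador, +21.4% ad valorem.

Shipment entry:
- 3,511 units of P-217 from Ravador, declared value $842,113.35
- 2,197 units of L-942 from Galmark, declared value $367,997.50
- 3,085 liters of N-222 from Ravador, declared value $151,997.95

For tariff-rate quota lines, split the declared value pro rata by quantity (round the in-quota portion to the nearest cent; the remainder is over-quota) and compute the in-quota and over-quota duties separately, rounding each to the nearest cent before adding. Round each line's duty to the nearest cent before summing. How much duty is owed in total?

$176,948.54

Line 1 (P-217, Ravador, 3,511 units, $842,113.35):
Code P-217 is under a tariff-rate quota (threshold 1,485 units). In-quota: 1,485 units at 9.5%; over-quota: 2,026 units at 17%.
Pro-rata value split: in-quota = $842,113.35 × 1,485/3,511 = $356,177.25; over-quota = $842,113.35 − $356,177.25 = $485,936.10.
In-quota duty = $356,177.25 × 9.5% = $33,836.84. Over-quota duty = $485,936.10 × 17% = $82,609.14.
Line duty = $33,836.84 + $82,609.14 = $116,445.98.
Line 2 (L-942, Galmark, 2,197 units, $367,997.50):
Base rate for L-942 is $5.60/unit.
L-942 has an FTA preferential rate, but origin Galmark is not Vinica; base rate stands.
Duty = 2,197 × $5.60 = $12,303.20.
Line 3 (N-222, Ravador, 3,085 liters, $151,997.95):
Base rate for N-222 is $5.08/liter.
Additional duty on N-222 from Ravador: +21.4% ad valorem. Applied ad valorem rate = 21.4%.
Duty = $151,997.95 × 21.4% + 3,085 × $5.08 = $48,199.36.
Total = $116,445.98 + $12,303.20 + $48,199.36 = $176,948.54.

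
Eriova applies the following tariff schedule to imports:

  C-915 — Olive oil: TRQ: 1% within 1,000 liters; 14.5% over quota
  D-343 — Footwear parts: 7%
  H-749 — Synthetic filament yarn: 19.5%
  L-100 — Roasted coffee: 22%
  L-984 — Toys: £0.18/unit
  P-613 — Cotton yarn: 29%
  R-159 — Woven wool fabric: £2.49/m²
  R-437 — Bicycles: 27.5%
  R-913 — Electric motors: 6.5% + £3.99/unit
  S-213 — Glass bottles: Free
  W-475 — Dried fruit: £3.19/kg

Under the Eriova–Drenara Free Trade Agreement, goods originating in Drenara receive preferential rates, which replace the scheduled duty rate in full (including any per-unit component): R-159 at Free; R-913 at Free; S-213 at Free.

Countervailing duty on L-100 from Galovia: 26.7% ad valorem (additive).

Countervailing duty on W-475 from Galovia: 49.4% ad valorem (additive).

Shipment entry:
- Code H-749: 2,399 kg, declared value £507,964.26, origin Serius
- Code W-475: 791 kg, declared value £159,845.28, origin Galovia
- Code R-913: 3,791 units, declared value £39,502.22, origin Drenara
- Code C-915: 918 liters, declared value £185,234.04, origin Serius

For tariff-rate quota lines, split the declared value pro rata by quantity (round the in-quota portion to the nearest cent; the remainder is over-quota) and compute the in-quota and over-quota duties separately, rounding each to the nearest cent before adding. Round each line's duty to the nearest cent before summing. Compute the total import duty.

Line 1 (H-749, Serius, 2,399 kg, £507,964.26):
Base rate for H-749 is 19.5%.
Duty = £507,964.26 × 19.5% = £99,053.03.
Line 2 (W-475, Galovia, 791 kg, £159,845.28):
Base rate for W-475 is £3.19/kg.
Additional duty on W-475 from Galovia: +49.4% ad valorem. Applied ad valorem rate = 49.4%.
Duty = £159,845.28 × 49.4% + 791 × £3.19 = £81,486.86.
Line 3 (R-913, Drenara, 3,791 units, £39,502.22):
Base rate for R-913 is 6.5% + £3.99/unit.
Origin Drenara qualifies under the Eriova–Drenara agreement and R-913 is covered: preferential rate Free applies instead.
Duty = £39,502.22 × 0% = £0.00.
Line 4 (C-915, Serius, 918 liters, £185,234.04):
Code C-915 is under a tariff-rate quota (threshold 1,000 liters). Quantity 918 liters is within the quota, so the in-quota rate 1% applies to the full value.
Duty = £185,234.04 × 1% = £1,852.34.
Total = £99,053.03 + £81,486.86 + £0.00 + £1,852.34 = £182,392.23.

£182,392.23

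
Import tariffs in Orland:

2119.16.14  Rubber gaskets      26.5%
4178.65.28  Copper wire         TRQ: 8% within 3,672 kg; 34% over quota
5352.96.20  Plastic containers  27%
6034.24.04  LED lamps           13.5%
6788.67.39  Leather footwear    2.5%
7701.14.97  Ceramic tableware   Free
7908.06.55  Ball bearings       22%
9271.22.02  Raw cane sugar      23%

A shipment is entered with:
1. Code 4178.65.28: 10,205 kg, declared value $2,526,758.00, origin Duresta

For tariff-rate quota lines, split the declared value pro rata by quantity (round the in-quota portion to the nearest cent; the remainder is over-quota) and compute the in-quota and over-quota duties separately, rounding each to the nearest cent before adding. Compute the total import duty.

Line 1 (4178.65.28, Duresta, 10,205 kg, $2,526,758.00):
Code 4178.65.28 is under a tariff-rate quota (threshold 3,672 kg). In-quota: 3,672 kg at 8%; over-quota: 6,533 kg at 34%.
Pro-rata value split: in-quota = $2,526,758.00 × 3,672/10,205 = $909,187.20; over-quota = $2,526,758.00 − $909,187.20 = $1,617,570.80.
In-quota duty = $909,187.20 × 8% = $72,734.98. Over-quota duty = $1,617,570.80 × 34% = $549,974.07.
Line duty = $72,734.98 + $549,974.07 = $622,709.05.

$622,709.05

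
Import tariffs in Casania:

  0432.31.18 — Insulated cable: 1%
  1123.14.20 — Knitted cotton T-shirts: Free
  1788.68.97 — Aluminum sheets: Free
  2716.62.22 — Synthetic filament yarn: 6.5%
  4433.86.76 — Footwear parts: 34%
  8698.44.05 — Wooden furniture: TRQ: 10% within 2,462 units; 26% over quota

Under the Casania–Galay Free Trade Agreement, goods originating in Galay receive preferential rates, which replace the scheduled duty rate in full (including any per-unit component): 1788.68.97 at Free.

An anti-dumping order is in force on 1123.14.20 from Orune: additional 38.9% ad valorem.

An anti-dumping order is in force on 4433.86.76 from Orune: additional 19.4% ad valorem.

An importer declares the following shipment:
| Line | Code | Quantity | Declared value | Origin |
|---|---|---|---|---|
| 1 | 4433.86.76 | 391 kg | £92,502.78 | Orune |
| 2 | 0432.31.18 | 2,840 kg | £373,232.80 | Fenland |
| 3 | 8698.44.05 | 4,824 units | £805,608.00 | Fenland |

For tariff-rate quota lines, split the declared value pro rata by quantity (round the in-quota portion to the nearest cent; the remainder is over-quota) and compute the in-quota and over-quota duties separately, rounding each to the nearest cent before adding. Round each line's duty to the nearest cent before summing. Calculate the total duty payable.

Line 1 (4433.86.76, Orune, 391 kg, £92,502.78):
Base rate for 4433.86.76 is 34%.
Additional duty on 4433.86.76 from Orune: +19.4%. Applied ad valorem rate: 34% + 19.4% = 53.4%.
Duty = £92,502.78 × 53.4% = £49,396.48.
Line 2 (0432.31.18, Fenland, 2,840 kg, £373,232.80):
Base rate for 0432.31.18 is 1%.
Duty = £373,232.80 × 1% = £3,732.33.
Line 3 (8698.44.05, Fenland, 4,824 units, £805,608.00):
Code 8698.44.05 is under a tariff-rate quota (threshold 2,462 units). In-quota: 2,462 units at 10%; over-quota: 2,362 units at 26%.
Pro-rata value split: in-quota = £805,608.00 × 2,462/4,824 = £411,154.00; over-quota = £805,608.00 − £411,154.00 = £394,454.00.
In-quota duty = £411,154.00 × 10% = £41,115.40. Over-quota duty = £394,454.00 × 26% = £102,558.04.
Line duty = £41,115.40 + £102,558.04 = £143,673.44.
Total = £49,396.48 + £3,732.33 + £143,673.44 = £196,802.25.

£196,802.25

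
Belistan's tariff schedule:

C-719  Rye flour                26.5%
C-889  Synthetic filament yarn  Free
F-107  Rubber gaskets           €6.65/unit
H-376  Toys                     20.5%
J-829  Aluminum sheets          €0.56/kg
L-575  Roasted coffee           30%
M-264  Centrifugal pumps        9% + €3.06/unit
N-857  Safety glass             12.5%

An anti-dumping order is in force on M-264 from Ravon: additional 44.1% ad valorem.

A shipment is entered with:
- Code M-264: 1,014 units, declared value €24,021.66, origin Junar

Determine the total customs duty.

Line 1 (M-264, Junar, 1,014 units, €24,021.66):
Base rate for M-264 is 9% + €3.06/unit.
The additional-duty order on M-264 targets Ravon, not Junar; it does not apply.
Duty = €24,021.66 × 9% + 1,014 × €3.06 = €5,264.79.

€5,264.79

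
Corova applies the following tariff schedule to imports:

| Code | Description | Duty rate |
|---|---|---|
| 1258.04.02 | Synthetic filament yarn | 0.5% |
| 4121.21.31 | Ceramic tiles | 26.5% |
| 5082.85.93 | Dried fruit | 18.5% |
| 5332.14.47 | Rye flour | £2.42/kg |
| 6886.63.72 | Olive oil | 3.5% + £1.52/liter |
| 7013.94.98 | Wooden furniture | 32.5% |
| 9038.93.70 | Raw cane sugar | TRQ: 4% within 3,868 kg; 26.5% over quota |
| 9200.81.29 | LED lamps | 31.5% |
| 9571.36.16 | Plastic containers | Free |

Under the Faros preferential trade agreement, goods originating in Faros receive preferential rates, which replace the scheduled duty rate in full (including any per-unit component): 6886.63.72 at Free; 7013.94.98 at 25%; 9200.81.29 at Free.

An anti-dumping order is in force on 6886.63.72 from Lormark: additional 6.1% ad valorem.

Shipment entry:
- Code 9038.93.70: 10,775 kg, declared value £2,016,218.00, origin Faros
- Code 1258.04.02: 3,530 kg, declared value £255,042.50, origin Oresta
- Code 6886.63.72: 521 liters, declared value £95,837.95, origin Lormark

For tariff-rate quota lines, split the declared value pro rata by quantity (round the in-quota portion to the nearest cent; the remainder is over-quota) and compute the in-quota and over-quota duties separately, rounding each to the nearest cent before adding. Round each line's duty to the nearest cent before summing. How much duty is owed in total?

Line 1 (9038.93.70, Faros, 10,775 kg, £2,016,218.00):
Code 9038.93.70 is under a tariff-rate quota (threshold 3,868 kg). In-quota: 3,868 kg at 4%; over-quota: 6,907 kg at 26.5%.
Pro-rata value split: in-quota = £2,016,218.00 × 3,868/10,775 = £723,780.16; over-quota = £2,016,218.00 − £723,780.16 = £1,292,437.84.
In-quota duty = £723,780.16 × 4% = £28,951.21. Over-quota duty = £1,292,437.84 × 26.5% = £342,496.03.
Line duty = £28,951.21 + £342,496.03 = £371,447.24.
Line 2 (1258.04.02, Oresta, 3,530 kg, £255,042.50):
Base rate for 1258.04.02 is 0.5%.
Duty = £255,042.50 × 0.5% = £1,275.21.
Line 3 (6886.63.72, Lormark, 521 liters, £95,837.95):
Base rate for 6886.63.72 is 3.5% + £1.52/liter.
6886.63.72 has an FTA preferential rate, but origin Lormark is not Faros; base rate stands.
Additional duty on 6886.63.72 from Lormark: +6.1%. Applied ad valorem rate: 3.5% + 6.1% = 9.6%.
Duty = £95,837.95 × 9.6% + 521 × £1.52 = £9,992.36.
Total = £371,447.24 + £1,275.21 + £9,992.36 = £382,714.81.

£382,714.81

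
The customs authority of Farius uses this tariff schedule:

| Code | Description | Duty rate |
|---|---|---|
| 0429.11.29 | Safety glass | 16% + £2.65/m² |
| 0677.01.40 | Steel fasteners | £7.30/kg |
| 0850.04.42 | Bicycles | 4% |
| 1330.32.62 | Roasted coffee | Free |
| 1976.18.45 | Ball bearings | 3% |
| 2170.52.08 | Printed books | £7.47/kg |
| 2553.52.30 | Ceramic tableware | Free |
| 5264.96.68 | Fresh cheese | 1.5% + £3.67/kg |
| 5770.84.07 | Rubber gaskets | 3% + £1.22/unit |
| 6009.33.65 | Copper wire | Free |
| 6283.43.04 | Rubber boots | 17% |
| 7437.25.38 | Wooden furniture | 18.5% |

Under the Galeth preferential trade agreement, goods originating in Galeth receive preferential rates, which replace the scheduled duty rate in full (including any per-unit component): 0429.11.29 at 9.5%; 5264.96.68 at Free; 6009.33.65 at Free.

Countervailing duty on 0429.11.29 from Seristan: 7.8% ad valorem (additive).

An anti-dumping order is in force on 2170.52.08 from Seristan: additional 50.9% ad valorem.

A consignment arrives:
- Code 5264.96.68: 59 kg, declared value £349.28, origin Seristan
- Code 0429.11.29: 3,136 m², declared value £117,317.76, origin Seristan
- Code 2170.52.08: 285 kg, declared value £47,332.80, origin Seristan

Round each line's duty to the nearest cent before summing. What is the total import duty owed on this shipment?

£62,675.15

Line 1 (5264.96.68, Seristan, 59 kg, £349.28):
Base rate for 5264.96.68 is 1.5% + £3.67/kg.
5264.96.68 has an FTA preferential rate, but origin Seristan is not Galeth; base rate stands.
Duty = £349.28 × 1.5% + 59 × £3.67 = £221.77.
Line 2 (0429.11.29, Seristan, 3,136 m², £117,317.76):
Base rate for 0429.11.29 is 16% + £2.65/m².
0429.11.29 has an FTA preferential rate, but origin Seristan is not Galeth; base rate stands.
Additional duty on 0429.11.29 from Seristan: +7.8%. Applied ad valorem rate: 16% + 7.8% = 23.8%.
Duty = £117,317.76 × 23.8% + 3,136 × £2.65 = £36,232.03.
Line 3 (2170.52.08, Seristan, 285 kg, £47,332.80):
Base rate for 2170.52.08 is £7.47/kg.
Additional duty on 2170.52.08 from Seristan: +50.9% ad valorem. Applied ad valorem rate = 50.9%.
Duty = £47,332.80 × 50.9% + 285 × £7.47 = £26,221.35.
Total = £221.77 + £36,232.03 + £26,221.35 = £62,675.15.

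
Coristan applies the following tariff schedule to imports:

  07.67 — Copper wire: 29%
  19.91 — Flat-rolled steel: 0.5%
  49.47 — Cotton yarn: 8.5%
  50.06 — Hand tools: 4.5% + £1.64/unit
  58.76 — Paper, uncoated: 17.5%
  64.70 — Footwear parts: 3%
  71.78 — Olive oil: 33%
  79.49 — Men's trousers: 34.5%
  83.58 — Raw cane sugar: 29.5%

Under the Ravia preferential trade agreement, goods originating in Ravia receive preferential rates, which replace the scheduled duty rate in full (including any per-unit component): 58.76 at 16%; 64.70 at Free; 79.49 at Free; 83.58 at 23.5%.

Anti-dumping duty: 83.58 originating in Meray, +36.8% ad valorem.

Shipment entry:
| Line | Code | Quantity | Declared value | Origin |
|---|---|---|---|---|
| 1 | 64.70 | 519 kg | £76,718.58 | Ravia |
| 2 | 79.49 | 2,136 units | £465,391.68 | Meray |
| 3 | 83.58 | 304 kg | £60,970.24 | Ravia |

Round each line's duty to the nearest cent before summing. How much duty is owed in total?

Line 1 (64.70, Ravia, 519 kg, £76,718.58):
Base rate for 64.70 is 3%.
Origin Ravia qualifies under the Coristan–Ravia agreement and 64.70 is covered: preferential rate Free applies instead.
Duty = £76,718.58 × 0% = £0.00.
Line 2 (79.49, Meray, 2,136 units, £465,391.68):
Base rate for 79.49 is 34.5%.
79.49 has an FTA preferential rate, but origin Meray is not Ravia; base rate stands.
Duty = £465,391.68 × 34.5% = £160,560.13.
Line 3 (83.58, Ravia, 304 kg, £60,970.24):
Base rate for 83.58 is 29.5%.
Origin Ravia qualifies under the Coristan–Ravia agreement and 83.58 is covered: preferential rate 23.5% applies instead.
The additional-duty order on 83.58 targets Meray, not Ravia; it does not apply.
Duty = £60,970.24 × 23.5% = £14,328.01.
Total = £0.00 + £160,560.13 + £14,328.01 = £174,888.14.

£174,888.14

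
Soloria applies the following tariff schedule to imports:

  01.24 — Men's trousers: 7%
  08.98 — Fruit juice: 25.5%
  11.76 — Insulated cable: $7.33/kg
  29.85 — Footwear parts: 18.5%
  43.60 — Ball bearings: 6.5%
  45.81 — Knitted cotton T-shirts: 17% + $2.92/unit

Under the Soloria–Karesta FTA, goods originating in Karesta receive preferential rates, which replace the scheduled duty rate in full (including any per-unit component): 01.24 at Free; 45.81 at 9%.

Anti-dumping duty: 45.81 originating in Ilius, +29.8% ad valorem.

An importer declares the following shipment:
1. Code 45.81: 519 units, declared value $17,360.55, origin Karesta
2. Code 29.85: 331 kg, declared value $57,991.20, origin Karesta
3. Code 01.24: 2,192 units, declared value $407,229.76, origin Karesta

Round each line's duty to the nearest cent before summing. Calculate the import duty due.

$12,290.82

Line 1 (45.81, Karesta, 519 units, $17,360.55):
Base rate for 45.81 is 17% + $2.92/unit.
Origin Karesta qualifies under the Soloria–Karesta agreement and 45.81 is covered: preferential rate 9% applies instead.
The additional-duty order on 45.81 targets Ilius, not Karesta; it does not apply.
Duty = $17,360.55 × 9% = $1,562.45.
Line 2 (29.85, Karesta, 331 kg, $57,991.20):
Base rate for 29.85 is 18.5%.
Origin Karesta is the FTA partner but 29.85 is not on the preference list; base rate stands.
Duty = $57,991.20 × 18.5% = $10,728.37.
Line 3 (01.24, Karesta, 2,192 units, $407,229.76):
Base rate for 01.24 is 7%.
Origin Karesta qualifies under the Soloria–Karesta agreement and 01.24 is covered: preferential rate Free applies instead.
Duty = $407,229.76 × 0% = $0.00.
Total = $1,562.45 + $10,728.37 + $0.00 = $12,290.82.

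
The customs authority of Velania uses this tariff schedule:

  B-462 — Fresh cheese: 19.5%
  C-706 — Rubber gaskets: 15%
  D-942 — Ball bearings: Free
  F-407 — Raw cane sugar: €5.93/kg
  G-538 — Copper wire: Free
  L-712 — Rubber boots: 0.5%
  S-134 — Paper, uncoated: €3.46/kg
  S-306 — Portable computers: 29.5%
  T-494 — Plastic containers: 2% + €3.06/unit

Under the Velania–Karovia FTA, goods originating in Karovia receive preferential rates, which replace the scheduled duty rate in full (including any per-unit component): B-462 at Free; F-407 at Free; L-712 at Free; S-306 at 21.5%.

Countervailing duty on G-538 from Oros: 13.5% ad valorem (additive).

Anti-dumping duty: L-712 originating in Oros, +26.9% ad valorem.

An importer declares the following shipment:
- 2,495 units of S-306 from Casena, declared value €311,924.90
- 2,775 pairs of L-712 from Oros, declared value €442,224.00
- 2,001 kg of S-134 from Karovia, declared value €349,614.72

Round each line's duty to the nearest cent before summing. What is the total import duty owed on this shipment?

€220,110.69

Line 1 (S-306, Casena, 2,495 units, €311,924.90):
Base rate for S-306 is 29.5%.
S-306 has an FTA preferential rate, but origin Casena is not Karovia; base rate stands.
Duty = €311,924.90 × 29.5% = €92,017.85.
Line 2 (L-712, Oros, 2,775 pairs, €442,224.00):
Base rate for L-712 is 0.5%.
L-712 has an FTA preferential rate, but origin Oros is not Karovia; base rate stands.
Additional duty on L-712 from Oros: +26.9%. Applied ad valorem rate: 0.5% + 26.9% = 27.4%.
Duty = €442,224.00 × 27.4% = €121,169.38.
Line 3 (S-134, Karovia, 2,001 kg, €349,614.72):
Base rate for S-134 is €3.46/kg.
Origin Karovia is the FTA partner but S-134 is not on the preference list; base rate stands.
Duty = 2,001 × €3.46 = €6,923.46.
Total = €92,017.85 + €121,169.38 + €6,923.46 = €220,110.69.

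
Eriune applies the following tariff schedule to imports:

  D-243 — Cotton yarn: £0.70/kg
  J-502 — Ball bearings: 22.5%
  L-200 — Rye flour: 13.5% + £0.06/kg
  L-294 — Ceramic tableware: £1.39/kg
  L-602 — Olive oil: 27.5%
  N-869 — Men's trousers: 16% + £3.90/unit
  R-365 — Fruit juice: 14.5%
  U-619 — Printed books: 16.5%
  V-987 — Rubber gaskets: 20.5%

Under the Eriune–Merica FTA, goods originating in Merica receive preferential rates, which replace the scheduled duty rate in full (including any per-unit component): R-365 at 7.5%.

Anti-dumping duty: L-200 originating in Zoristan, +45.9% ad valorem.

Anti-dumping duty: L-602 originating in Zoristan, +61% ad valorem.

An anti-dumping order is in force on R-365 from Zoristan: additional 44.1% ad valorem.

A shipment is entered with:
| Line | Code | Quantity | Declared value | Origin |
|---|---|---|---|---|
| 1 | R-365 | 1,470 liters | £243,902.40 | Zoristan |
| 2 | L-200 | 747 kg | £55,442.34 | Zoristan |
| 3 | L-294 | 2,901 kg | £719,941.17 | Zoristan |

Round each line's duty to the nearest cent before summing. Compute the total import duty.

Line 1 (R-365, Zoristan, 1,470 liters, £243,902.40):
Base rate for R-365 is 14.5%.
R-365 has an FTA preferential rate, but origin Zoristan is not Merica; base rate stands.
Additional duty on R-365 from Zoristan: +44.1%. Applied ad valorem rate: 14.5% + 44.1% = 58.6%.
Duty = £243,902.40 × 58.6% = £142,926.81.
Line 2 (L-200, Zoristan, 747 kg, £55,442.34):
Base rate for L-200 is 13.5% + £0.06/kg.
Additional duty on L-200 from Zoristan: +45.9%. Applied ad valorem rate: 13.5% + 45.9% = 59.4%.
Duty = £55,442.34 × 59.4% + 747 × £0.06 = £32,977.57.
Line 3 (L-294, Zoristan, 2,901 kg, £719,941.17):
Base rate for L-294 is £1.39/kg.
Duty = 2,901 × £1.39 = £4,032.39.
Total = £142,926.81 + £32,977.57 + £4,032.39 = £179,936.77.

£179,936.77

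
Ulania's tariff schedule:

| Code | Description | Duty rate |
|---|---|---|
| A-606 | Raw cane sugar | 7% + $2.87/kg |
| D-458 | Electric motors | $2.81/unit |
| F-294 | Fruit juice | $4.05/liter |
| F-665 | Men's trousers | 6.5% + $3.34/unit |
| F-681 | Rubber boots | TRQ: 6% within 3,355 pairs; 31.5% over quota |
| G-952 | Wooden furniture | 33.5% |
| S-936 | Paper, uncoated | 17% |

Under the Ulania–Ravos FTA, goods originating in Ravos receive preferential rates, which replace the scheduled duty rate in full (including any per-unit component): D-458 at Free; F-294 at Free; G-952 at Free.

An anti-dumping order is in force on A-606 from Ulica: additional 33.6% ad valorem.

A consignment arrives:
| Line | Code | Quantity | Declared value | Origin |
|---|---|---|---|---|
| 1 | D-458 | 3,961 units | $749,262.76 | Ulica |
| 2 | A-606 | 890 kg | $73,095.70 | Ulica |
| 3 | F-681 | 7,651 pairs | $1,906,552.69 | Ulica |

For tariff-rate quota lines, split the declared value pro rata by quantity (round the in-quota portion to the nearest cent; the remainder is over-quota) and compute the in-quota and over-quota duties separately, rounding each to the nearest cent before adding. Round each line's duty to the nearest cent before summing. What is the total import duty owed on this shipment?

Line 1 (D-458, Ulica, 3,961 units, $749,262.76):
Base rate for D-458 is $2.81/unit.
D-458 has an FTA preferential rate, but origin Ulica is not Ravos; base rate stands.
Duty = 3,961 × $2.81 = $11,130.41.
Line 2 (A-606, Ulica, 890 kg, $73,095.70):
Base rate for A-606 is 7% + $2.87/kg.
Additional duty on A-606 from Ulica: +33.6%. Applied ad valorem rate: 7% + 33.6% = 40.6%.
Duty = $73,095.70 × 40.6% + 890 × $2.87 = $32,231.15.
Line 3 (F-681, Ulica, 7,651 pairs, $1,906,552.69):
Code F-681 is under a tariff-rate quota (threshold 3,355 pairs). In-quota: 3,355 pairs at 6%; over-quota: 4,296 pairs at 31.5%.
Pro-rata value split: in-quota = $1,906,552.69 × 3,355/7,651 = $836,032.45; over-quota = $1,906,552.69 − $836,032.45 = $1,070,520.24.
In-quota duty = $836,032.45 × 6% = $50,161.95. Over-quota duty = $1,070,520.24 × 31.5% = $337,213.88.
Line duty = $50,161.95 + $337,213.88 = $387,375.83.
Total = $11,130.41 + $32,231.15 + $387,375.83 = $430,737.39.

$430,737.39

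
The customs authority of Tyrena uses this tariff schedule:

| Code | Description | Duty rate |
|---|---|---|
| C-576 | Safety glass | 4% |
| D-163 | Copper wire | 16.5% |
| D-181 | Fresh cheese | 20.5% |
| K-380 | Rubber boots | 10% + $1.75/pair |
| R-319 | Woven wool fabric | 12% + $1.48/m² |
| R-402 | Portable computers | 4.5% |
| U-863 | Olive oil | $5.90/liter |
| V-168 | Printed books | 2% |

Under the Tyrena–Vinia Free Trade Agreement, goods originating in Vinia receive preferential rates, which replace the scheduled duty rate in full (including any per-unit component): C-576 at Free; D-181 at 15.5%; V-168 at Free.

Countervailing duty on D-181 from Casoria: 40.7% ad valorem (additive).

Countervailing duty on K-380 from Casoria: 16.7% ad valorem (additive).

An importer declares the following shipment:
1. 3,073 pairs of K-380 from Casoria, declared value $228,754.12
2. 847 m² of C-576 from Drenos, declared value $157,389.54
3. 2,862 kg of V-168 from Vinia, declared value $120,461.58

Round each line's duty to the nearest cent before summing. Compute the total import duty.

Line 1 (K-380, Casoria, 3,073 pairs, $228,754.12):
Base rate for K-380 is 10% + $1.75/pair.
Additional duty on K-380 from Casoria: +16.7%. Applied ad valorem rate: 10% + 16.7% = 26.7%.
Duty = $228,754.12 × 26.7% + 3,073 × $1.75 = $66,455.10.
Line 2 (C-576, Drenos, 847 m², $157,389.54):
Base rate for C-576 is 4%.
C-576 has an FTA preferential rate, but origin Drenos is not Vinia; base rate stands.
Duty = $157,389.54 × 4% = $6,295.58.
Line 3 (V-168, Vinia, 2,862 kg, $120,461.58):
Base rate for V-168 is 2%.
Origin Vinia qualifies under the Tyrena–Vinia agreement and V-168 is covered: preferential rate Free applies instead.
Duty = $120,461.58 × 0% = $0.00.
Total = $66,455.10 + $6,295.58 + $0.00 = $72,750.68.

$72,750.68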